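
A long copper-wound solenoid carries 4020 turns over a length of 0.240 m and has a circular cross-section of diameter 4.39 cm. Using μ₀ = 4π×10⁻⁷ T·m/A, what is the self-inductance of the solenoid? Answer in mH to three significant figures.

L ≈ 128 mH

A = π(d/2)² = π(2.195×10^-2 m)² = 1.514×10^-3 m².
For a long solenoid, L = μ₀N²A/ℓ.
L = (4π×10⁻⁷)(4020)²(1.514×10^-3)/(0.24 m) = 0.1281 H.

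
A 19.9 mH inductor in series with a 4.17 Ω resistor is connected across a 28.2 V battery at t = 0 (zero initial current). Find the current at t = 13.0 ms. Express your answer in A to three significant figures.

I ≈ 6.32 A

τ = L/R = 1.990×10^-2/4.17 = 4.772×10^-3 s; final current I_∞ = ε/R = 28.2/4.17 = 6.763 A.
I(t) = I_∞(1 − e^(−t/τ)) with t/τ = 2.724.
I = (6.763)(1 − e^(−2.724)) = 6.319 A.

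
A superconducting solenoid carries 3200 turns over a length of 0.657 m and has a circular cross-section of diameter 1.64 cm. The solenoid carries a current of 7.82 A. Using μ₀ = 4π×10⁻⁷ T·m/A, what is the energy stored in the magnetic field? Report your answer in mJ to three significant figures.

U ≈ 127 mJ

A = π(d/2)² = π(8.200×10^-3 m)² = 2.112×10^-4 m².
L = μ₀N²A/ℓ = (4π×10⁻⁷)(3200)²(2.112×10^-4)/(0.657) = 4.137×10^-3 H.
U = ½LI² = ½(4.137×10^-3)(7.82)² = 0.1265 J.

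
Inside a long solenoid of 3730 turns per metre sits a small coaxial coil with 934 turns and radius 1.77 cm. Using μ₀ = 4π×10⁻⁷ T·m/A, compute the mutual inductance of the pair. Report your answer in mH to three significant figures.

M ≈ 4.31 mH

The outer solenoid produces a uniform field B₁ = μ₀n₁I₁ across the inner coil,
so the flux linkage is N₂Φ = N₂B₁A₂ = μ₀n₁N₂A₂·I₁, giving M = μ₀n₁N₂A₂.
A₂ = πr² = π(1.770×10^-2 m)² = 9.842×10^-4 m².
M = (4π×10⁻⁷)(3730)(934)(9.842×10^-4) = 4.309×10^-3 H.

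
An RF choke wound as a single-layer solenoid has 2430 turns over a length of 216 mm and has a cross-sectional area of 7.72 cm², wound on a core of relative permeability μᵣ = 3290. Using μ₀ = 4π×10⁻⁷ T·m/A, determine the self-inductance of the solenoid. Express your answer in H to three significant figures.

L ≈ 87.3 H

A = 7.72 cm² = 7.720×10^-4 m².
For a long solenoid, L = μ₀μᵣN²A/ℓ.
L = (4π×10⁻⁷)(3290)(2430)²(7.720×10^-4)/(0.216 m) = 87.25 H.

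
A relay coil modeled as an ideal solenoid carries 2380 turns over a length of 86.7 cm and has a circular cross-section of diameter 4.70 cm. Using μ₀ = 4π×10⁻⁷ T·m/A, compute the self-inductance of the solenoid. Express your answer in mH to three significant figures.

L ≈ 14.2 mH

A = π(d/2)² = π(2.350×10^-2 m)² = 1.7349×10^-3 m².
For a long solenoid, L = μ₀N²A/ℓ.
L = (4π×10⁻⁷)(2380)²(1.7349×10^-3)/(0.867 m) = 1.424×10^-2 H.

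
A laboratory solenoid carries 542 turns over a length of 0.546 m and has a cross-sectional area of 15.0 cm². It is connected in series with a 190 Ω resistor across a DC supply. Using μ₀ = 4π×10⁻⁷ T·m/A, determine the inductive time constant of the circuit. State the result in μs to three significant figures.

τ ≈ 5.34 μs

A = 15.0 cm² = 1.500×10^-3 m².
L = μ₀N²A/ℓ = (4π×10⁻⁷)(542)²(1.500×10^-3)/(0.546) = 1.014×10^-3 H.
τ = L/R = (1.014×10^-3)/(190) = 5.338×10^-6 s.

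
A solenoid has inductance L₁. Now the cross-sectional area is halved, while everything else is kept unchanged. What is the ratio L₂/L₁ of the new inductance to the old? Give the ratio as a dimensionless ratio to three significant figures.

L₂/L₁ = 0.500

For a solenoid, L ∝ μᵣN²A/ℓ.
L₂/L₁ = (0.5) = 0.500.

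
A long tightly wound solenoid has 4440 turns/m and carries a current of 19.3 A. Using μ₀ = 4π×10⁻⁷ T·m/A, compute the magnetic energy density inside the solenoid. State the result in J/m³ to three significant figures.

u ≈ 4610 J/m³

B = μ₀nI = (4π×10⁻⁷)(4.440×10^3)(19.3) = 0.1077 T.
u = B²/(2μ₀) = (0.1077)²/(2×4π×10⁻⁷) = 4.614×10^3 J/m³.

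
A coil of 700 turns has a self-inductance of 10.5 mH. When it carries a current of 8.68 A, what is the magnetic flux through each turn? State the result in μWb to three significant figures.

From L = NΦ_B/I, the flux per turn is Φ_B = LI/N.
Φ_B = (1.050×10^-2 H)(8.68 A)/700 = 1.302×10^-4 Wb.

Φ_B ≈ 130 μWb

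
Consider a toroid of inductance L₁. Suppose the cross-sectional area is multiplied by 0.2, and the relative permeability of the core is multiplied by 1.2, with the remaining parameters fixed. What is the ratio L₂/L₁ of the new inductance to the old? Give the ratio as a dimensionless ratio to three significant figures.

For a toroid, L ∝ μᵣN²A/R.
L₂/L₁ = (0.2) × (1.2) = 0.240.

L₂/L₁ = 0.240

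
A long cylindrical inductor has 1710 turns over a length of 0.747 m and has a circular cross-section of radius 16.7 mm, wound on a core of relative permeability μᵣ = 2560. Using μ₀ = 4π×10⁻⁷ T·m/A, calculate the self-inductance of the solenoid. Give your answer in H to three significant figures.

L ≈ 11.0 H

A = πr² = π(1.670×10^-2 m)² = 8.762×10^-4 m².
For a long solenoid, L = μ₀μᵣN²A/ℓ.
L = (4π×10⁻⁷)(2560)(1710)²(8.762×10^-4)/(0.747 m) = 11.03 H.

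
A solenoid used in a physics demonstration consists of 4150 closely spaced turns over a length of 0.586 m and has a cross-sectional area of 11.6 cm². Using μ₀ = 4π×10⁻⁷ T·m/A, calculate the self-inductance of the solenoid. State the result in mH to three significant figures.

L ≈ 42.8 mH

A = 11.6 cm² = 1.160×10^-3 m².
For a long solenoid, L = μ₀N²A/ℓ.
L = (4π×10⁻⁷)(4150)²(1.160×10^-3)/(0.586 m) = 4.284×10^-2 H.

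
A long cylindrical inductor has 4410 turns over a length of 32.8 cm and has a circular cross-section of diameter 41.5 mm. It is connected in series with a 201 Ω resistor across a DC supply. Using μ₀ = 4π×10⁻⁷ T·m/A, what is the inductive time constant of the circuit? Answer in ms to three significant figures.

τ ≈ 0.501 ms

A = π(d/2)² = π(2.075×10^-2 m)² = 1.353×10^-3 m².
L = μ₀N²A/ℓ = (4π×10⁻⁷)(4410)²(1.353×10^-3)/(0.328) = 0.1008 H.
τ = L/R = (0.1008)/(201) = 5.014×10^-4 s.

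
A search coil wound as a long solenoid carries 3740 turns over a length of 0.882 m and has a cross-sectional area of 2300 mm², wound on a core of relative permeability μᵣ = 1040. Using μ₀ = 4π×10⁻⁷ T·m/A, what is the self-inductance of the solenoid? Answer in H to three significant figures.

A = 2300 mm² = 2.300×10^-3 m².
For a long solenoid, L = μ₀μᵣN²A/ℓ.
L = (4π×10⁻⁷)(1040)(3740)²(2.300×10^-3)/(0.882 m) = 47.67 H.

L ≈ 47.7 H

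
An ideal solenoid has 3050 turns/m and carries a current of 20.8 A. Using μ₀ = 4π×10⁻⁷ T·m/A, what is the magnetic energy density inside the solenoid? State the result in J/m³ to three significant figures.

B = μ₀nI = (4π×10⁻⁷)(3.050×10^3)(20.8) = 7.972×10^-2 T.
u = B²/(2μ₀) = (7.972×10^-2)²/(2×4π×10⁻⁷) = 2.529×10^3 J/m³.

u ≈ 2530 J/m³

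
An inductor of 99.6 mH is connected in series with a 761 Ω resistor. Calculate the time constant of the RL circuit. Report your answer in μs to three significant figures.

τ ≈ 131 μs

τ = L/R = (9.960×10^-2 H)/(761 Ω) = 1.309×10^-4 s.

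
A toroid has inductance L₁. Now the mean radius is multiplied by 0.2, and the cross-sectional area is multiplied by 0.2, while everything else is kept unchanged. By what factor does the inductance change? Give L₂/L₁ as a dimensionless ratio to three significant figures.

For a toroid, L ∝ μᵣN²A/R.
L₂/L₁ = (0.2)^-1 × (0.2) = 1.00.

L₂/L₁ = 1.00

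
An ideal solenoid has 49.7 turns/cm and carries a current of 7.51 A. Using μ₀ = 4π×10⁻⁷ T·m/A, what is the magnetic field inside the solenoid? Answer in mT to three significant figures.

B ≈ 46.9 mT

Inside a long solenoid, B = μ₀nI.
B = (4π×10⁻⁷)(4.970×10^3 m⁻¹)(7.51 A) = 4.690×10^-2 T.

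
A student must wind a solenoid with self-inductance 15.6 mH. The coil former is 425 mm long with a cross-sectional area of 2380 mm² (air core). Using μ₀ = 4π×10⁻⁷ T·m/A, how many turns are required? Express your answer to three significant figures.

N ≈ 1490 turns

A = 2380 mm² = 2.380×10^-3 m².
From L = μ₀N²A/ℓ, N = √(Lℓ / (μ₀A)).
N = √[(1.560×10^-2)(0.425) / ((4π×10⁻⁷)×2.380×10^-3)] = √(2.217×10^6) ≈ 1488.9.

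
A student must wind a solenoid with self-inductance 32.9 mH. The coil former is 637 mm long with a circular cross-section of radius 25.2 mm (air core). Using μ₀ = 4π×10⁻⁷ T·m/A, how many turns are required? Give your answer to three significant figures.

A = πr² = π(2.520×10^-2 m)² = 1.995×10^-3 m².
From L = μ₀N²A/ℓ, N = √(Lℓ / (μ₀A)).
N = √[(3.290×10^-2)(0.637) / ((4π×10⁻⁷)×1.995×10^-3)] = √(8.359×10^6) ≈ 2891.3.

N ≈ 2890 turns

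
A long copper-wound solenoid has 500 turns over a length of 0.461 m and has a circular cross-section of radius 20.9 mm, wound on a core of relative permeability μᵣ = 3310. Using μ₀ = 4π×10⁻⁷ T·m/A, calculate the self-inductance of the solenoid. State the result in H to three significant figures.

A = πr² = π(2.090×10^-2 m)² = 1.372×10^-3 m².
For a long solenoid, L = μ₀μᵣN²A/ℓ.
L = (4π×10⁻⁷)(3310)(500)²(1.372×10^-3)/(0.461 m) = 3.095 H.

L ≈ 3.10 H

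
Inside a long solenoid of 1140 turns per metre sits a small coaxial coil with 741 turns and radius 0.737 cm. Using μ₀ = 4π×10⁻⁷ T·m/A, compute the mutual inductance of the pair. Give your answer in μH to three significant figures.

The outer solenoid produces a uniform field B₁ = μ₀n₁I₁ across the inner coil,
so the flux linkage is N₂Φ = N₂B₁A₂ = μ₀n₁N₂A₂·I₁, giving M = μ₀n₁N₂A₂.
A₂ = πr² = π(7.370×10^-3 m)² = 1.706×10^-4 m².
M = (4π×10⁻⁷)(1140)(741)(1.706×10^-4) = 1.811×10^-4 H.

M ≈ 181 μH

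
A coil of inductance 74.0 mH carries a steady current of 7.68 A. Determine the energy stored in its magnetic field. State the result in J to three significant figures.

Stored magnetic energy: U = ½LI².
U = ½(7.400×10^-2 H)(7.68 A)² = 2.182 J.

U ≈ 2.18 J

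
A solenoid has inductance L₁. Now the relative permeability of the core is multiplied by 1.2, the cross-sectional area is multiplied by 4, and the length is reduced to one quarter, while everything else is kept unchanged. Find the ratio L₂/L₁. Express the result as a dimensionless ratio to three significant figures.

L₂/L₁ = 19.2

For a solenoid, L ∝ μᵣN²A/ℓ.
L₂/L₁ = (1.2) × (4) × (0.25)^-1 = 19.2.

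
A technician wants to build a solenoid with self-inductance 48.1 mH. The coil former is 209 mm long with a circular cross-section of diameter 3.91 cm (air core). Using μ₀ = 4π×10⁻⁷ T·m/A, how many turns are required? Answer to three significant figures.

N ≈ 2580 turns

A = π(d/2)² = π(1.955×10^-2 m)² = 1.201×10^-3 m².
From L = μ₀N²A/ℓ, N = √(Lℓ / (μ₀A)).
N = √[(4.810×10^-2)(0.209) / ((4π×10⁻⁷)×1.201×10^-3)] = √(6.663×10^6) ≈ 2581.2.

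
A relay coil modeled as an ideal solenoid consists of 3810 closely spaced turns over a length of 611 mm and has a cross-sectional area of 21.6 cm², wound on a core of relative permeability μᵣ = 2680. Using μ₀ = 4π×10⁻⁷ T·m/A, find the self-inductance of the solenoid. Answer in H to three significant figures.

L ≈ 173 H

A = 21.6 cm² = 2.160×10^-3 m².
For a long solenoid, L = μ₀μᵣN²A/ℓ.
L = (4π×10⁻⁷)(2680)(3810)²(2.160×10^-3)/(0.611 m) = 172.8 H.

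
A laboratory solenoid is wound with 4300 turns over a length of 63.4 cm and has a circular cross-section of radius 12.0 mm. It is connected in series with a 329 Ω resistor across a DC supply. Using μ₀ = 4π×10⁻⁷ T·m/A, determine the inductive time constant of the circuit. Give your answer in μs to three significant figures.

A = πr² = π(1.200×10^-2 m)² = 4.524×10^-4 m².
L = μ₀N²A/ℓ = (4π×10⁻⁷)(4300)²(4.524×10^-4)/(0.634) = 1.658×10^-2 H.
τ = L/R = (1.658×10^-2)/(329) = 5.039×10^-5 s.

τ ≈ 50.4 μs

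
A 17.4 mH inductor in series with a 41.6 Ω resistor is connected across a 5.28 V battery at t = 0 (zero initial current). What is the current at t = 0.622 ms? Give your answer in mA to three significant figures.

I ≈ 98.2 mA

τ = L/R = 1.740×10^-2/41.6 = 4.183×10^-4 s; final current I_∞ = ε/R = 5.28/41.6 = 0.1269 A.
I(t) = I_∞(1 − e^(−t/τ)) with t/τ = 1.487.
I = (0.1269)(1 − e^(−1.487)) = 9.823×10^-2 A.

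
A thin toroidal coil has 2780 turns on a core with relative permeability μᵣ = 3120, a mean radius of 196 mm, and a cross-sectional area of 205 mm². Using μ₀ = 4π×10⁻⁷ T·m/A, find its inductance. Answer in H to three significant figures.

For a thin toroid, L = μ₀μᵣN²A/(2πR).
L = (4π×10⁻⁷)(3120)(2780)²(2.050×10^-4) / (2π×0.196 m) = 5.044 H.

L ≈ 5.04 H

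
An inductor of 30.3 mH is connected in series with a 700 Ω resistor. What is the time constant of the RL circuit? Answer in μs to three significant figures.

τ ≈ 43.3 μs

τ = L/R = (3.030×10^-2 H)/(700 Ω) = 4.329×10^-5 s.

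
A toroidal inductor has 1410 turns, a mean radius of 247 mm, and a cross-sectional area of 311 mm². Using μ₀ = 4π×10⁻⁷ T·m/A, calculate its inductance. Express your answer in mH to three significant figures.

For a thin toroid, L = μ₀N²A/(2πR).
L = (4π×10⁻⁷)(1410)²(3.110×10^-4) / (2π×0.247 m) = 5.006×10^-4 H.

L ≈ 0.501 mH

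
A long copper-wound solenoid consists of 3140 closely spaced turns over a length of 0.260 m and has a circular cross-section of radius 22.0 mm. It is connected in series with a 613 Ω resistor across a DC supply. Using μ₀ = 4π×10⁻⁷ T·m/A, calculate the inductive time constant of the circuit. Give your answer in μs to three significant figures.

τ ≈ 118 μs

A = πr² = π(2.200×10^-2 m)² = 1.521×10^-3 m².
L = μ₀N²A/ℓ = (4π×10⁻⁷)(3140)²(1.521×10^-3)/(0.26) = 7.246×10^-2 H.
τ = L/R = (7.246×10^-2)/(613) = 1.182×10^-4 s.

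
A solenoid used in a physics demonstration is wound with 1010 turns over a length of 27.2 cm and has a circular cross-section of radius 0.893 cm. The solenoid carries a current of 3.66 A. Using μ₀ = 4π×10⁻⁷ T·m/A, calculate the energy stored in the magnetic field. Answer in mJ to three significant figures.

A = πr² = π(8.930×10^-3 m)² = 2.505×10^-4 m².
L = μ₀N²A/ℓ = (4π×10⁻⁷)(1010)²(2.505×10^-4)/(0.272) = 1.181×10^-3 H.
U = ½LI² = ½(1.181×10^-3)(3.66)² = 7.908×10^-3 J.

U ≈ 7.91 mJ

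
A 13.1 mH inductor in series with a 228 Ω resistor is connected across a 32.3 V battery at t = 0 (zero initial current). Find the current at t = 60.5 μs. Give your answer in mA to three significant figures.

I ≈ 92.2 mA

τ = L/R = 1.310×10^-2/228 = 5.746×10^-5 s; final current I_∞ = ε/R = 32.3/228 = 0.1417 A.
I(t) = I_∞(1 − e^(−t/τ)) with t/τ = 1.053.
I = (0.1417)(1 − e^(−1.053)) = 9.224×10^-2 A.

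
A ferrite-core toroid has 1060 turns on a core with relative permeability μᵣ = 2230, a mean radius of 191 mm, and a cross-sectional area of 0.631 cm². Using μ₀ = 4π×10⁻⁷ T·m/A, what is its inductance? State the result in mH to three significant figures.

For a thin toroid, L = μ₀μᵣN²A/(2πR).
L = (4π×10⁻⁷)(2230)(1060)²(6.310×10^-5) / (2π×0.191 m) = 0.1656 H.

L ≈ 166 mH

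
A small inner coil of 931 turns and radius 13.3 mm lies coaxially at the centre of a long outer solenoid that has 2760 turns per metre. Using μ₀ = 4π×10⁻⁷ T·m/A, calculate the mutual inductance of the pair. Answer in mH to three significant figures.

M ≈ 1.79 mH

The outer solenoid produces a uniform field B₁ = μ₀n₁I₁ across the inner coil,
so the flux linkage is N₂Φ = N₂B₁A₂ = μ₀n₁N₂A₂·I₁, giving M = μ₀n₁N₂A₂.
A₂ = πr² = π(1.330×10^-2 m)² = 5.557×10^-4 m².
M = (4π×10⁻⁷)(2760)(931)(5.557×10^-4) = 1.794×10^-3 H.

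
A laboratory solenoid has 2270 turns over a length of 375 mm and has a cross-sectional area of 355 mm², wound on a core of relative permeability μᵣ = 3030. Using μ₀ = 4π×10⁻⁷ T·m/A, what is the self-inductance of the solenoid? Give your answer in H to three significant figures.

A = 355 mm² = 3.550×10^-4 m².
For a long solenoid, L = μ₀μᵣN²A/ℓ.
L = (4π×10⁻⁷)(3030)(2270)²(3.550×10^-4)/(0.375 m) = 18.57 H.

L ≈ 18.6 H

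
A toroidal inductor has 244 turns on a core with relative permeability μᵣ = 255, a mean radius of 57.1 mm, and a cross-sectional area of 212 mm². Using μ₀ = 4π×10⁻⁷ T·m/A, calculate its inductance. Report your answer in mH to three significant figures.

L ≈ 11.3 mH

For a thin toroid, L = μ₀μᵣN²A/(2πR).
L = (4π×10⁻⁷)(255)(244)²(2.120×10^-4) / (2π×5.710×10^-2 m) = 1.127×10^-2 H.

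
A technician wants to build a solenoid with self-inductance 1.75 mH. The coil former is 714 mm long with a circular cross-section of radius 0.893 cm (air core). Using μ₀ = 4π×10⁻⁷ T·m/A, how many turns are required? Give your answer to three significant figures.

N ≈ 1990 turns

A = πr² = π(8.930×10^-3 m)² = 2.505×10^-4 m².
From L = μ₀N²A/ℓ, N = √(Lℓ / (μ₀A)).
N = √[(1.750×10^-3)(0.714) / ((4π×10⁻⁷)×2.505×10^-4)] = √(3.969×10^6) ≈ 1992.2.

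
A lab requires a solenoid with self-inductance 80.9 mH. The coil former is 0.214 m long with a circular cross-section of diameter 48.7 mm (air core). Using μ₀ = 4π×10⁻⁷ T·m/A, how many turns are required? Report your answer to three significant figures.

N ≈ 2720 turns

A = π(d/2)² = π(2.435×10^-2 m)² = 1.863×10^-3 m².
From L = μ₀N²A/ℓ, N = √(Lℓ / (μ₀A)).
N = √[(8.090×10^-2)(0.214) / ((4π×10⁻⁷)×1.863×10^-3)] = √(7.396×10^6) ≈ 2719.6.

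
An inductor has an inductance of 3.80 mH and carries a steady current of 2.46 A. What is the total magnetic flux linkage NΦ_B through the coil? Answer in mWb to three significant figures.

NΦ_B ≈ 9.35 mWb

From L = NΦ_B/I, the flux linkage is NΦ_B = LI.
NΦ_B = (3.800×10^-3 H)(2.46 A) = 9.348×10^-3 Wb.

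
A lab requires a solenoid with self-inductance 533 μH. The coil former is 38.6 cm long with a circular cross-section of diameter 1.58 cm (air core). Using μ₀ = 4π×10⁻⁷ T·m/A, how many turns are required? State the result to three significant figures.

A = π(d/2)² = π(7.900×10^-3 m)² = 1.961×10^-4 m².
From L = μ₀N²A/ℓ, N = √(Lℓ / (μ₀A)).
N = √[(5.330×10^-4)(0.386) / ((4π×10⁻⁷)×1.961×10^-4)] = √(8.350×10^5) ≈ 913.8.

N ≈ 914 turns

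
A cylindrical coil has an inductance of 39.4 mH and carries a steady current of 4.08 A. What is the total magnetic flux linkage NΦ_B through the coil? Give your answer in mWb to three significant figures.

NΦ_B ≈ 161 mWb

From L = NΦ_B/I, the flux linkage is NΦ_B = LI.
NΦ_B = (3.940×10^-2 H)(4.08 A) = 0.1608 Wb.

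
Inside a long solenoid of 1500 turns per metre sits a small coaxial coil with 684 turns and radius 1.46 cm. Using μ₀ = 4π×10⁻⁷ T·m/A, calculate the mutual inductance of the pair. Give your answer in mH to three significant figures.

The outer solenoid produces a uniform field B₁ = μ₀n₁I₁ across the inner coil,
so the flux linkage is N₂Φ = N₂B₁A₂ = μ₀n₁N₂A₂·I₁, giving M = μ₀n₁N₂A₂.
A₂ = πr² = π(1.460×10^-2 m)² = 6.697×10^-4 m².
M = (4π×10⁻⁷)(1500)(684)(6.697×10^-4) = 8.634×10^-4 H.

M ≈ 0.863 mH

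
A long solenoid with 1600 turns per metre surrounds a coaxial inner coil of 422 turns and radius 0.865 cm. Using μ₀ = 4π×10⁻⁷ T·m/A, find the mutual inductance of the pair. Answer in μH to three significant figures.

The outer solenoid produces a uniform field B₁ = μ₀n₁I₁ across the inner coil,
so the flux linkage is N₂Φ = N₂B₁A₂ = μ₀n₁N₂A₂·I₁, giving M = μ₀n₁N₂A₂.
A₂ = πr² = π(8.650×10^-3 m)² = 2.351×10^-4 m².
M = (4π×10⁻⁷)(1600)(422)(2.351×10^-4) = 1.994×10^-4 H.

M ≈ 199 μH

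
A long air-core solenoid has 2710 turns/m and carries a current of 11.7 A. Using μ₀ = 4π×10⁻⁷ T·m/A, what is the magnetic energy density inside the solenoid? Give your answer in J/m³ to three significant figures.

u ≈ 632 J/m³

B = μ₀nI = (4π×10⁻⁷)(2.710×10^3)(11.7) = 3.984×10^-2 T.
u = B²/(2μ₀) = (3.984×10^-2)²/(2×4π×10⁻⁷) = 631.7 J/m³.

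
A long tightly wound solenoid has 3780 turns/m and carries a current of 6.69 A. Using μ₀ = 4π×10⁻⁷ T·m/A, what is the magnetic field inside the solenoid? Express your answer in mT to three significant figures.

Inside a long solenoid, B = μ₀nI.
B = (4π×10⁻⁷)(3.780×10^3 m⁻¹)(6.69 A) = 3.178×10^-2 T.

B ≈ 31.8 mT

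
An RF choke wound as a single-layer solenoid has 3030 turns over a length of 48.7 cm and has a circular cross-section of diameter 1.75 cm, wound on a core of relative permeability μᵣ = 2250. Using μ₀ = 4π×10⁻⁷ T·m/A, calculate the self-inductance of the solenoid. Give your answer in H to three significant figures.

A = π(d/2)² = π(8.750×10^-3 m)² = 2.405×10^-4 m².
For a long solenoid, L = μ₀μᵣN²A/ℓ.
L = (4π×10⁻⁷)(2250)(3030)²(2.405×10^-4)/(0.487 m) = 12.82 H.

L ≈ 12.8 H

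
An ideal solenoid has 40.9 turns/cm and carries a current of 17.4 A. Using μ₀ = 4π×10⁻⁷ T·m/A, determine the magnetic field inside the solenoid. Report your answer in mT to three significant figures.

B ≈ 89.4 mT

Inside a long solenoid, B = μ₀nI.
B = (4π×10⁻⁷)(4.090×10^3 m⁻¹)(17.4 A) = 8.943×10^-2 T.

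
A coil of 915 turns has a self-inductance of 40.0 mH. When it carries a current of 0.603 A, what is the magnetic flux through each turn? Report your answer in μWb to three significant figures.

From L = NΦ_B/I, the flux per turn is Φ_B = LI/N.
Φ_B = (4.000×10^-2 H)(0.603 A)/915 = 2.636×10^-5 Wb.

Φ_B ≈ 26.4 μWb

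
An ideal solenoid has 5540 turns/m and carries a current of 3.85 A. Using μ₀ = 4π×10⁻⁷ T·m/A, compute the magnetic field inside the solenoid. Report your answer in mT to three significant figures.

Inside a long solenoid, B = μ₀nI.
B = (4π×10⁻⁷)(5.540×10^3 m⁻¹)(3.85 A) = 2.680×10^-2 T.

B ≈ 26.8 mT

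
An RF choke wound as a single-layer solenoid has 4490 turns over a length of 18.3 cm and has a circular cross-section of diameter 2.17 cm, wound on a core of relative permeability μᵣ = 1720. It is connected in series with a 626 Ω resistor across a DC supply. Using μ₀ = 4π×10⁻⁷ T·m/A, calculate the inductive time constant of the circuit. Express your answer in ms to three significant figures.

A = π(d/2)² = π(1.085×10^-2 m)² = 3.698×10^-4 m².
L = μ₀μᵣN²A/ℓ = (4π×10⁻⁷)(1720)(4490)²(3.698×10^-4)/(0.183) = 88.06 H.
τ = L/R = (88.06)/(626) = 0.1407 s.

τ ≈ 141 ms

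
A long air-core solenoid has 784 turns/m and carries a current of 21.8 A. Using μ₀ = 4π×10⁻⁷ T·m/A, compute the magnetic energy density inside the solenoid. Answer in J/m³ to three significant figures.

B = μ₀nI = (4π×10⁻⁷)(784)(21.8) = 2.148×10^-2 T.
u = B²/(2μ₀) = (2.148×10^-2)²/(2×4π×10⁻⁷) = 183.5 J/m³.

u ≈ 184 J/m³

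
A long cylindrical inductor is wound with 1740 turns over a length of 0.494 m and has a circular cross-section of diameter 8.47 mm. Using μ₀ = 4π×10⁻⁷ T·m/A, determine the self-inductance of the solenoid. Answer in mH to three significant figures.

A = π(d/2)² = π(4.235×10^-3 m)² = 5.6345×10^-5 m².
For a long solenoid, L = μ₀N²A/ℓ.
L = (4π×10⁻⁷)(1740)²(5.6345×10^-5)/(0.494 m) = 4.339×10^-4 H.

L ≈ 0.434 mH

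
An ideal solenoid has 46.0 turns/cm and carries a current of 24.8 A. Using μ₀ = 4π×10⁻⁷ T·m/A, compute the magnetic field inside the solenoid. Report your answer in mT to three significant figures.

B ≈ 143 mT

Inside a long solenoid, B = μ₀nI.
B = (4π×10⁻⁷)(4.600×10^3 m⁻¹)(24.8 A) = 0.1434 T.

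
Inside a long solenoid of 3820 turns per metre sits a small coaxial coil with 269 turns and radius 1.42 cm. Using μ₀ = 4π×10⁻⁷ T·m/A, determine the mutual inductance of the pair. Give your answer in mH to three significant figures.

M ≈ 0.818 mH

The outer solenoid produces a uniform field B₁ = μ₀n₁I₁ across the inner coil,
so the flux linkage is N₂Φ = N₂B₁A₂ = μ₀n₁N₂A₂·I₁, giving M = μ₀n₁N₂A₂.
A₂ = πr² = π(1.420×10^-2 m)² = 6.3347×10^-4 m².
M = (4π×10⁻⁷)(3820)(269)(6.3347×10^-4) = 8.180×10^-4 H.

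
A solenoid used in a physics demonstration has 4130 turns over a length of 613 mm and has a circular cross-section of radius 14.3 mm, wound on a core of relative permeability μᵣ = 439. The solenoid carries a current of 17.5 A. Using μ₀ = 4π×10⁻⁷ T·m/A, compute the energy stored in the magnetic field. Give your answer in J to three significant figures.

A = πr² = π(1.430×10^-2 m)² = 6.424×10^-4 m².
L = μ₀μᵣN²A/ℓ = (4π×10⁻⁷)(439)(4130)²(6.424×10^-4)/(0.613) = 9.861 H.
U = ½LI² = ½(9.861)(17.5)² = 1.510×10^3 J.

U ≈ 1510 J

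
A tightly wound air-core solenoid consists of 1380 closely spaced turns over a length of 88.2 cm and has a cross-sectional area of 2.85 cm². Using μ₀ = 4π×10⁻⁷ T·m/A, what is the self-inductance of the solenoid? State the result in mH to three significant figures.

A = 2.85 cm² = 2.850×10^-4 m².
For a long solenoid, L = μ₀N²A/ℓ.
L = (4π×10⁻⁷)(1380)²(2.850×10^-4)/(0.882 m) = 7.733×10^-4 H.

L ≈ 0.773 mH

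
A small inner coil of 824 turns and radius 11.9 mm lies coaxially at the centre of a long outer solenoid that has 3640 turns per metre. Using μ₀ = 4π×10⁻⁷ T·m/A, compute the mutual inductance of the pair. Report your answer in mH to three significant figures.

The outer solenoid produces a uniform field B₁ = μ₀n₁I₁ across the inner coil,
so the flux linkage is N₂Φ = N₂B₁A₂ = μ₀n₁N₂A₂·I₁, giving M = μ₀n₁N₂A₂.
A₂ = πr² = π(1.190×10^-2 m)² = 4.449×10^-4 m².
M = (4π×10⁻⁷)(3640)(824)(4.449×10^-4) = 1.677×10^-3 H.

M ≈ 1.68 mH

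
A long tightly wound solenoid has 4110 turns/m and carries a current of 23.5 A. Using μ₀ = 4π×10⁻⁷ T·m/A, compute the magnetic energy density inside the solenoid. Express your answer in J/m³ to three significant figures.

u ≈ 5860 J/m³

B = μ₀nI = (4π×10⁻⁷)(4.110×10^3)(23.5) = 0.1214 T.
u = B²/(2μ₀) = (0.1214)²/(2×4π×10⁻⁷) = 5.861×10^3 J/m³.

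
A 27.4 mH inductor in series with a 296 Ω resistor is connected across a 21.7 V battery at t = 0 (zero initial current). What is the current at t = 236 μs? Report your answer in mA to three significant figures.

τ = L/R = 2.740×10^-2/296 = 9.257×10^-5 s; final current I_∞ = ε/R = 21.7/296 = 7.331×10^-2 A.
I(t) = I_∞(1 − e^(−t/τ)) with t/τ = 2.549.
I = (7.331×10^-2)(1 − e^(−2.549)) = 6.758×10^-2 A.

I ≈ 67.6 mA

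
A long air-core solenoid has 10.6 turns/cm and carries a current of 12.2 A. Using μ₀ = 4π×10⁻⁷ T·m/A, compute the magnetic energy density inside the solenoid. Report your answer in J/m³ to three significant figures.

B = μ₀nI = (4π×10⁻⁷)(1.060×10^3)(12.2) = 1.625×10^-2 T.
u = B²/(2μ₀) = (1.625×10^-2)²/(2×4π×10⁻⁷) = 105.1 J/m³.

u ≈ 105 J/m³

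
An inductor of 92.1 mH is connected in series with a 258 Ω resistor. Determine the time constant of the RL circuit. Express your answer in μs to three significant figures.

τ ≈ 357 μs

τ = L/R = (9.210×10^-2 H)/(258 Ω) = 3.570×10^-4 s.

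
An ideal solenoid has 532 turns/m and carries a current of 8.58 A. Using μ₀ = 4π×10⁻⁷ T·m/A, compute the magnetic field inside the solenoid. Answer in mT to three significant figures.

B ≈ 5.74 mT

Inside a long solenoid, B = μ₀nI.
B = (4π×10⁻⁷)(532 m⁻¹)(8.58 A) = 5.736×10^-3 T.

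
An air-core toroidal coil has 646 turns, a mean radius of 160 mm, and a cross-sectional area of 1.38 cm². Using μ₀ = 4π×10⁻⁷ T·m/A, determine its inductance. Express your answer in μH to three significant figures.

L ≈ 72.0 μH

For a thin toroid, L = μ₀N²A/(2πR).
L = (4π×10⁻⁷)(646)²(1.380×10^-4) / (2π×0.16 m) = 7.199×10^-5 H.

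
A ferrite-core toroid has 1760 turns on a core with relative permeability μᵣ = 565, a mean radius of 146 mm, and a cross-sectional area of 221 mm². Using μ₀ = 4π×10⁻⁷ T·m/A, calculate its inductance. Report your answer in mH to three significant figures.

For a thin toroid, L = μ₀μᵣN²A/(2πR).
L = (4π×10⁻⁷)(565)(1760)²(2.210×10^-4) / (2π×0.146 m) = 0.5298 H.

L ≈ 530 mH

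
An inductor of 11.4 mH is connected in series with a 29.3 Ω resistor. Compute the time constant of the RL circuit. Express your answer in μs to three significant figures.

τ = L/R = (1.140×10^-2 H)/(29.3 Ω) = 3.891×10^-4 s.

τ ≈ 389 μs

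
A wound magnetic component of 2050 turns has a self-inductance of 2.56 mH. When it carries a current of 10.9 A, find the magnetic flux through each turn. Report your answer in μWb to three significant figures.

From L = NΦ_B/I, the flux per turn is Φ_B = LI/N.
Φ_B = (2.560×10^-3 H)(10.9 A)/2050 = 1.361×10^-5 Wb.

Φ_B ≈ 13.6 μWb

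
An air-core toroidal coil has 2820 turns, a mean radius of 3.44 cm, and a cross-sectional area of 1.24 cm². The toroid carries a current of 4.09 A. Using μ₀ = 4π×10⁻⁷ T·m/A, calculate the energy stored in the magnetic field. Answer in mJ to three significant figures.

U ≈ 48.0 mJ

L = μ₀N²A/(2πR) = (4π×10⁻⁷)(2820)²(1.240×10^-4)/(2π×3.440×10^-2) = 5.733×10^-3 H.
U = ½LI² = ½(5.733×10^-3)(4.09)² = 4.795×10^-2 J.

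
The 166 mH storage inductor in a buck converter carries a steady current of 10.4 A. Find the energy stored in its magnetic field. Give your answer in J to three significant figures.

U ≈ 8.98 J

Stored magnetic energy: U = ½LI².
U = ½(0.166 H)(10.4 A)² = 8.977 J.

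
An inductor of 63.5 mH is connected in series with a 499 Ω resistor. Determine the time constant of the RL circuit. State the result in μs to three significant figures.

τ = L/R = (6.350×10^-2 H)/(499 Ω) = 1.273×10^-4 s.

τ ≈ 127 μs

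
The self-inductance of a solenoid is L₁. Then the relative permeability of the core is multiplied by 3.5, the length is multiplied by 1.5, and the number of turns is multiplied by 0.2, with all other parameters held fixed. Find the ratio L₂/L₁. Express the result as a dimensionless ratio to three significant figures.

For a solenoid, L ∝ μᵣN²A/ℓ.
L₂/L₁ = (3.5) × (1.5)^-1 × (0.2)^2 = 0.0933.

L₂/L₁ = 0.0933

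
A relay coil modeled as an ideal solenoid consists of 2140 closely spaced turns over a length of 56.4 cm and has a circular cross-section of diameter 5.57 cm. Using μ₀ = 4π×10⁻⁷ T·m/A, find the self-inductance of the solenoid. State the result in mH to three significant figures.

A = π(d/2)² = π(2.785×10^-2 m)² = 2.437×10^-3 m².
For a long solenoid, L = μ₀N²A/ℓ.
L = (4π×10⁻⁷)(2140)²(2.437×10^-3)/(0.564 m) = 2.486×10^-2 H.

L ≈ 24.9 mH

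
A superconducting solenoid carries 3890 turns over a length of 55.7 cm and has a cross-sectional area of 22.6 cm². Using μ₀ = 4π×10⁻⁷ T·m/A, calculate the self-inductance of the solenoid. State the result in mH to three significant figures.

L ≈ 77.2 mH

A = 22.6 cm² = 2.260×10^-3 m².
For a long solenoid, L = μ₀N²A/ℓ.
L = (4π×10⁻⁷)(3890)²(2.260×10^-3)/(0.557 m) = 7.715×10^-2 H.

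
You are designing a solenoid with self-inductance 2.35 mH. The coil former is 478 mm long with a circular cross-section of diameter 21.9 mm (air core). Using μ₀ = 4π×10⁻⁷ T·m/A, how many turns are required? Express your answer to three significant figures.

A = π(d/2)² = π(1.095×10^-2 m)² = 3.767×10^-4 m².
From L = μ₀N²A/ℓ, N = √(Lℓ / (μ₀A)).
N = √[(2.350×10^-3)(0.478) / ((4π×10⁻⁷)×3.767×10^-4)] = √(2.373×10^6) ≈ 1540.5.

N ≈ 1540 turns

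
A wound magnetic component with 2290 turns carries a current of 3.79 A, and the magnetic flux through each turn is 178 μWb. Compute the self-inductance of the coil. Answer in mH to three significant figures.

L ≈ 108 mH

Self-inductance is defined by L = NΦ_B/I (flux linkage over current).
L = (2290)(1.780×10^-4 Wb)/(3.79 A) = 0.1076 H.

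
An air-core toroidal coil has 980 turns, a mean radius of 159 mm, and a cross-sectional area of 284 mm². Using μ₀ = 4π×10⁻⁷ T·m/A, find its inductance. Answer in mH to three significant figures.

L ≈ 0.343 mH

For a thin toroid, L = μ₀N²A/(2πR).
L = (4π×10⁻⁷)(980)²(2.840×10^-4) / (2π×0.159 m) = 3.431×10^-4 H.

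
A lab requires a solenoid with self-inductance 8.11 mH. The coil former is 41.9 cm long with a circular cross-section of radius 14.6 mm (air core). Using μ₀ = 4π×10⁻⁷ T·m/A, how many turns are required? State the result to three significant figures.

A = πr² = π(1.460×10^-2 m)² = 6.697×10^-4 m².
From L = μ₀N²A/ℓ, N = √(Lℓ / (μ₀A)).
N = √[(8.110×10^-3)(0.419) / ((4π×10⁻⁷)×6.697×10^-4)] = √(4.038×10^6) ≈ 2009.5.

N ≈ 2010 turns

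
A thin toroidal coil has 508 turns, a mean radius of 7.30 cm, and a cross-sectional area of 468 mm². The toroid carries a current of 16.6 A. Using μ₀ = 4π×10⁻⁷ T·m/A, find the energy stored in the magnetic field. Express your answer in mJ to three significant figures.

L = μ₀N²A/(2πR) = (4π×10⁻⁷)(508)²(4.680×10^-4)/(2π×7.300×10^-2) = 3.309×10^-4 H.
U = ½LI² = ½(3.309×10^-4)(16.6)² = 4.559×10^-2 J.

U ≈ 45.6 mJ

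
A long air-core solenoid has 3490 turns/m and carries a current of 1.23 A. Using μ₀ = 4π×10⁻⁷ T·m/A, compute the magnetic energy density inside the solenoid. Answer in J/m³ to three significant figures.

u ≈ 11.6 J/m³

B = μ₀nI = (4π×10⁻⁷)(3.490×10^3)(1.23) = 5.394×10^-3 T.
u = B²/(2μ₀) = (5.394×10^-3)²/(2×4π×10⁻⁷) = 11.58 J/m³.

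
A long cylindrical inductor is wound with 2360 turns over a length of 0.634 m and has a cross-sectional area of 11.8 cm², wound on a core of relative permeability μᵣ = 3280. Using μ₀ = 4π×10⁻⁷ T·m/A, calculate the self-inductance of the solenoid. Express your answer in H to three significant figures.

A = 11.8 cm² = 1.180×10^-3 m².
For a long solenoid, L = μ₀μᵣN²A/ℓ.
L = (4π×10⁻⁷)(3280)(2360)²(1.180×10^-3)/(0.634 m) = 42.73 H.

L ≈ 42.7 H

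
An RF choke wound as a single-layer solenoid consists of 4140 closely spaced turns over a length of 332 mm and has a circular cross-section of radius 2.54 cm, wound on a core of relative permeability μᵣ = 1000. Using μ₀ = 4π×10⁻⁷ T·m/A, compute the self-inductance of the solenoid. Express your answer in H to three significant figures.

L ≈ 131 H

A = πr² = π(2.540×10^-2 m)² = 2.027×10^-3 m².
For a long solenoid, L = μ₀μᵣN²A/ℓ.
L = (4π×10⁻⁷)(1000)(4140)²(2.027×10^-3)/(0.332 m) = 131.49 H.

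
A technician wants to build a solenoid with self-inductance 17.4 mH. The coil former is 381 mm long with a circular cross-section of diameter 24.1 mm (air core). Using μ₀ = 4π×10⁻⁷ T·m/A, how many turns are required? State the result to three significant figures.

N ≈ 3400 turns

A = π(d/2)² = π(1.205×10^-2 m)² = 4.562×10^-4 m².
From L = μ₀N²A/ℓ, N = √(Lℓ / (μ₀A)).
N = √[(1.740×10^-2)(0.381) / ((4π×10⁻⁷)×4.562×10^-4)] = √(1.156×10^7) ≈ 3400.7.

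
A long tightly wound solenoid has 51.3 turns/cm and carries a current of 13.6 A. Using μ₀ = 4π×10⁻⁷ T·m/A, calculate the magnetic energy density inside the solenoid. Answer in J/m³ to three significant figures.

u ≈ 3060 J/m³

B = μ₀nI = (4π×10⁻⁷)(5.130×10^3)(13.6) = 8.767×10^-2 T.
u = B²/(2μ₀) = (8.767×10^-2)²/(2×4π×10⁻⁷) = 3.058×10^3 J/m³.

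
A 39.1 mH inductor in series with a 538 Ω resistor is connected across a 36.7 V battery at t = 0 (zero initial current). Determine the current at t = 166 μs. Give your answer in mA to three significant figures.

τ = L/R = 3.910×10^-2/538 = 7.268×10^-5 s; final current I_∞ = ε/R = 36.7/538 = 6.822×10^-2 A.
I(t) = I_∞(1 − e^(−t/τ)) with t/τ = 2.284.
I = (6.822×10^-2)(1 − e^(−2.284)) = 6.127×10^-2 A.

I ≈ 61.3 mA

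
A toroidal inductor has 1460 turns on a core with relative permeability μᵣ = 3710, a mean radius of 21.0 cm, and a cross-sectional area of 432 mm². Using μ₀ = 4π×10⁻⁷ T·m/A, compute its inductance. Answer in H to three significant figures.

L ≈ 3.25 H

For a thin toroid, L = μ₀μᵣN²A/(2πR).
L = (4π×10⁻⁷)(3710)(1460)²(4.320×10^-4) / (2π×0.21 m) = 3.254 H.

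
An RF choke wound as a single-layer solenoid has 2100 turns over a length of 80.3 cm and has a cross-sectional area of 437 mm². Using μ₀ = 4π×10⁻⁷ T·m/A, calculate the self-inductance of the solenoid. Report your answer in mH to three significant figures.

A = 437 mm² = 4.370×10^-4 m².
For a long solenoid, L = μ₀N²A/ℓ.
L = (4π×10⁻⁷)(2100)²(4.370×10^-4)/(0.803 m) = 3.016×10^-3 H.

L ≈ 3.02 mH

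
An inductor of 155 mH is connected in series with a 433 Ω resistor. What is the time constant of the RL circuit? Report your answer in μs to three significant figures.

τ ≈ 358 μs

τ = L/R = (0.155 H)/(433 Ω) = 3.580×10^-4 s.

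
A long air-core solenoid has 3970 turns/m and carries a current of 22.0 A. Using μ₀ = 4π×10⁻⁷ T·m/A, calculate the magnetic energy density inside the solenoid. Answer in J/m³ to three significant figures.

u ≈ 4790 J/m³

B = μ₀nI = (4π×10⁻⁷)(3.970×10^3)(22.0) = 0.1098 T.
u = B²/(2μ₀) = (0.1098)²/(2×4π×10⁻⁷) = 4.793×10^3 J/m³.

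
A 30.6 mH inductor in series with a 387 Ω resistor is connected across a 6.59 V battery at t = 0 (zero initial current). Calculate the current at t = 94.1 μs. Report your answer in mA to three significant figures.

I ≈ 11.8 mA

τ = L/R = 3.060×10^-2/387 = 7.907×10^-5 s; final current I_∞ = ε/R = 6.59/387 = 1.703×10^-2 A.
I(t) = I_∞(1 − e^(−t/τ)) with t/τ = 1.190.
I = (1.703×10^-2)(1 − e^(−1.190)) = 1.1848×10^-2 A.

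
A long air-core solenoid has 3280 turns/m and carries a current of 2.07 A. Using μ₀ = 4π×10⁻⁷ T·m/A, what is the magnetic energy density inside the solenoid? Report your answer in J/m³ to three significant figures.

B = μ₀nI = (4π×10⁻⁷)(3.280×10^3)(2.07) = 8.532×10^-3 T.
u = B²/(2μ₀) = (8.532×10^-3)²/(2×4π×10⁻⁷) = 28.96 J/m³.

u ≈ 29.0 J/m³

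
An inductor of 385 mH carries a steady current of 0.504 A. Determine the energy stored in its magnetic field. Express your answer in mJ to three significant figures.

U ≈ 48.9 mJ

Stored magnetic energy: U = ½LI².
U = ½(0.385 H)(0.504 A)² = 4.890×10^-2 J.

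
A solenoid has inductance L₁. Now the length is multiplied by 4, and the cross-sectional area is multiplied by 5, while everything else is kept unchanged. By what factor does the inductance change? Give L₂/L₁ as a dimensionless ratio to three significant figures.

For a solenoid, L ∝ μᵣN²A/ℓ.
L₂/L₁ = (4)^-1 × (5) = 1.25.

L₂/L₁ = 1.25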